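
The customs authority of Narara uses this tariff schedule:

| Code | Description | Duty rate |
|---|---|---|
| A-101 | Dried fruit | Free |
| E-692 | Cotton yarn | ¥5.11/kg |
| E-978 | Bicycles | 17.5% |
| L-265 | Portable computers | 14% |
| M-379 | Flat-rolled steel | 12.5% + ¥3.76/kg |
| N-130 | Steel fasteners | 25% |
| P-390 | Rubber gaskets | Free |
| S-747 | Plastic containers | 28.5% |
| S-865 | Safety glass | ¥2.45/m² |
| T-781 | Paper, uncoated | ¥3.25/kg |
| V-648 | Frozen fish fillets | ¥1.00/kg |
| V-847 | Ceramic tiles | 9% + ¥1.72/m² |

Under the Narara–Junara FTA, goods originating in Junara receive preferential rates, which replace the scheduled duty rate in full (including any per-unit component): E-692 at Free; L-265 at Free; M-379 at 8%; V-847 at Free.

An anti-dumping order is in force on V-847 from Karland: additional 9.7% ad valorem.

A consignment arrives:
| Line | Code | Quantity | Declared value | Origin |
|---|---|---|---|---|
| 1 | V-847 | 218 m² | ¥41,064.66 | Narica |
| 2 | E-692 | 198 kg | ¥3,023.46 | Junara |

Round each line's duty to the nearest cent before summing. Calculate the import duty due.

Line 1 (V-847, Narica, 218 m², ¥41,064.66):
Base rate for V-847 is 9% + ¥1.72/m².
V-847 has an FTA preferential rate, but origin Narica is not Junara; base rate stands.
The additional-duty order on V-847 targets Karland, not Narica; it does not apply.
Duty = ¥41,064.66 × 9% + 218 × ¥1.72 = ¥4,070.78.
Line 2 (E-692, Junara, 198 kg, ¥3,023.46):
Base rate for E-692 is ¥5.11/kg.
Origin Junara qualifies under the Narara–Junara agreement and E-692 is covered: preferential rate Free applies instead.
Duty = ¥3,023.46 × 0% = ¥0.00.
Total = ¥4,070.78 + ¥0.00 = ¥4,070.78.

¥4,070.78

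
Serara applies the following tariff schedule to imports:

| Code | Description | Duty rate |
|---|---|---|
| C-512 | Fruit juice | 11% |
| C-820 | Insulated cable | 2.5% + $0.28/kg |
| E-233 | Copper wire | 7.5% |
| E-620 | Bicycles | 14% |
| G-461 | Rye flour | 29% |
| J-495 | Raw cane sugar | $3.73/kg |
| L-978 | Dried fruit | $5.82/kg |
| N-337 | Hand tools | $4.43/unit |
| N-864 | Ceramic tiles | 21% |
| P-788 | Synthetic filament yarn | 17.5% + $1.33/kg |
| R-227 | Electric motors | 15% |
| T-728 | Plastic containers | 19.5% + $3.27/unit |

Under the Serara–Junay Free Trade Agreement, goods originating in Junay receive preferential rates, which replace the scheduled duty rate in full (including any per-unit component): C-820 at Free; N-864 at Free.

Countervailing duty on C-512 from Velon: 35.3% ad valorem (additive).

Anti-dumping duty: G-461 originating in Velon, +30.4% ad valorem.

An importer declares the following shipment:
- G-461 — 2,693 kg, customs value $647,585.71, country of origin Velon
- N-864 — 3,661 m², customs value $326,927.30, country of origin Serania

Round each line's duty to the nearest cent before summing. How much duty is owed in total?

$453,320.64

Line 1 (G-461, Velon, 2,693 kg, $647,585.71):
Base rate for G-461 is 29%.
Additional duty on G-461 from Velon: +30.4%. Applied ad valorem rate: 29% + 30.4% = 59.4%.
Duty = $647,585.71 × 59.4% = $384,665.91.
Line 2 (N-864, Serania, 3,661 m², $326,927.30):
Base rate for N-864 is 21%.
N-864 has an FTA preferential rate, but origin Serania is not Junay; base rate stands.
Duty = $326,927.30 × 21% = $68,654.73.
Total = $384,665.91 + $68,654.73 = $453,320.64.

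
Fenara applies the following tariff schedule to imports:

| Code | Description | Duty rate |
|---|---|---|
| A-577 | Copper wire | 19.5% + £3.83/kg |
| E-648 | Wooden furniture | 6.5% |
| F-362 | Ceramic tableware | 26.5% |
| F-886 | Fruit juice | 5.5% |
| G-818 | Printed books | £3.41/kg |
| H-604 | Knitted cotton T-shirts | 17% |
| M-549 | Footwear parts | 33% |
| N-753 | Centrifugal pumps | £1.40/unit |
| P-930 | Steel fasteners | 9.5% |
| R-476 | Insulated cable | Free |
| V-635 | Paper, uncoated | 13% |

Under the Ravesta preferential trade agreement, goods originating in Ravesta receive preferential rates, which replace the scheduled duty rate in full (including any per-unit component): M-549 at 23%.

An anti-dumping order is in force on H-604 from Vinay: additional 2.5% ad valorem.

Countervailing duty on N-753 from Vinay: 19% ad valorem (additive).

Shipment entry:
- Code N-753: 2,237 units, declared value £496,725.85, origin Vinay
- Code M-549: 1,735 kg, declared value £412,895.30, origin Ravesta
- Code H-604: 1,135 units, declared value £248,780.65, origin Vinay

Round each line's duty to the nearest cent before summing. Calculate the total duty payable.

Line 1 (N-753, Vinay, 2,237 units, £496,725.85):
Base rate for N-753 is £1.40/unit.
Additional duty on N-753 from Vinay: +19% ad valorem. Applied ad valorem rate = 19%.
Duty = £496,725.85 × 19% + 2,237 × £1.40 = £97,509.71.
Line 2 (M-549, Ravesta, 1,735 kg, £412,895.30):
Base rate for M-549 is 33%.
Origin Ravesta qualifies under the Fenara–Ravesta agreement and M-549 is covered: preferential rate 23% applies instead.
Duty = £412,895.30 × 23% = £94,965.92.
Line 3 (H-604, Vinay, 1,135 units, £248,780.65):
Base rate for H-604 is 17%.
Additional duty on H-604 from Vinay: +2.5%. Applied ad valorem rate: 17% + 2.5% = 19.5%.
Duty = £248,780.65 × 19.5% = £48,512.23.
Total = £97,509.71 + £94,965.92 + £48,512.23 = £240,987.86.

£240,987.86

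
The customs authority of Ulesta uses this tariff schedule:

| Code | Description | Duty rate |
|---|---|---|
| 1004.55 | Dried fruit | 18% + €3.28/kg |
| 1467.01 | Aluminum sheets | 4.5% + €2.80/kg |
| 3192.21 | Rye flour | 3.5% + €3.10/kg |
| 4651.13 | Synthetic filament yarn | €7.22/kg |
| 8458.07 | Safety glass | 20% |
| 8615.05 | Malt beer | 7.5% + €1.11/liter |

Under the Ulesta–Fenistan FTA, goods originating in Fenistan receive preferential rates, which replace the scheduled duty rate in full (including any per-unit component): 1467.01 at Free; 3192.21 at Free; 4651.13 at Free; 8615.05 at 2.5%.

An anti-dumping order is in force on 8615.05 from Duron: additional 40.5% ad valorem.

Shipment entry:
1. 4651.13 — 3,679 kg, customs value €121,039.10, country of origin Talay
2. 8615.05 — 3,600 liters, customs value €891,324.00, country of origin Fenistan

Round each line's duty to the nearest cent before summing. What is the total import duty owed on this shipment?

€48,845.48

Line 1 (4651.13, Talay, 3,679 kg, €121,039.10):
Base rate for 4651.13 is €7.22/kg.
4651.13 has an FTA preferential rate, but origin Talay is not Fenistan; base rate stands.
Duty = 3,679 × €7.22 = €26,562.38.
Line 2 (8615.05, Fenistan, 3,600 liters, €891,324.00):
Base rate for 8615.05 is 7.5% + €1.11/liter.
Origin Fenistan qualifies under the Ulesta–Fenistan agreement and 8615.05 is covered: preferential rate 2.5% applies instead.
The additional-duty order on 8615.05 targets Duron, not Fenistan; it does not apply.
Duty = €891,324.00 × 2.5% = €22,283.10.
Total = €26,562.38 + €22,283.10 = €48,845.48.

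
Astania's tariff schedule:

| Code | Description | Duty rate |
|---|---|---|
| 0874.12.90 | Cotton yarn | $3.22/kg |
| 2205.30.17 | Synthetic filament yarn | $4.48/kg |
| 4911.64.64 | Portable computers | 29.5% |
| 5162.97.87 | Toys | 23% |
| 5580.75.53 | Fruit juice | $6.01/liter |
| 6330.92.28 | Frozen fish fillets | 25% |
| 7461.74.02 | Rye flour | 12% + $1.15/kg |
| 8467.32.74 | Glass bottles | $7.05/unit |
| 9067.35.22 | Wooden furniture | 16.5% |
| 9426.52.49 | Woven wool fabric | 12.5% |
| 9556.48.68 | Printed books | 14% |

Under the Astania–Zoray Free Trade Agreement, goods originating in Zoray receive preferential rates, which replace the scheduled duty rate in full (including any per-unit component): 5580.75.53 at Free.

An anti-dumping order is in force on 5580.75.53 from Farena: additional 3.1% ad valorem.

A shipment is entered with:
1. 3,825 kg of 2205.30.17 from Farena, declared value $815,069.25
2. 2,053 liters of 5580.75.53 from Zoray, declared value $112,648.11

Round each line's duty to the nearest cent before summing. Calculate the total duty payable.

$17,136.00

Line 1 (2205.30.17, Farena, 3,825 kg, $815,069.25):
Base rate for 2205.30.17 is $4.48/kg.
Duty = 3,825 × $4.48 = $17,136.00.
Line 2 (5580.75.53, Zoray, 2,053 liters, $112,648.11):
Base rate for 5580.75.53 is $6.01/liter.
Origin Zoray qualifies under the Astania–Zoray agreement and 5580.75.53 is covered: preferential rate Free applies instead.
The additional-duty order on 5580.75.53 targets Farena, not Zoray; it does not apply.
Duty = $112,648.11 × 0% = $0.00.
Total = $17,136.00 + $0.00 = $17,136.00.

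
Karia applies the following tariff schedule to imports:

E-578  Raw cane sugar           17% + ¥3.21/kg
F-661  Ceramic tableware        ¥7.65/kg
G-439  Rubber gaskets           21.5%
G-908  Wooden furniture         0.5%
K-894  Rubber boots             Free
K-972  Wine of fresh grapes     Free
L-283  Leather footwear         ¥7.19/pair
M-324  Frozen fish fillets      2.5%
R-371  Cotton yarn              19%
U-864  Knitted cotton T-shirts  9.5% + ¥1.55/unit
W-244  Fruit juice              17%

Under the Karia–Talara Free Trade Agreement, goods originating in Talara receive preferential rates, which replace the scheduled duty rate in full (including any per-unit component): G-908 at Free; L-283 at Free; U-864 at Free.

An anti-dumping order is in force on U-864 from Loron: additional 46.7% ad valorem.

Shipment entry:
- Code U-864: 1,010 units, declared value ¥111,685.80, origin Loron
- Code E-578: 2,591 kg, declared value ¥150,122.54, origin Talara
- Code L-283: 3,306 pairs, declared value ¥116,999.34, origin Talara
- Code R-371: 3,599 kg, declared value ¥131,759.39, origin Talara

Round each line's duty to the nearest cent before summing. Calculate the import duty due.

¥123,205.14

Line 1 (U-864, Loron, 1,010 units, ¥111,685.80):
Base rate for U-864 is 9.5% + ¥1.55/unit.
U-864 has an FTA preferential rate, but origin Loron is not Talara; base rate stands.
Additional duty on U-864 from Loron: +46.7%. Applied ad valorem rate: 9.5% + 46.7% = 56.2%.
Duty = ¥111,685.80 × 56.2% + 1,010 × ¥1.55 = ¥64,332.92.
Line 2 (E-578, Talara, 2,591 kg, ¥150,122.54):
Base rate for E-578 is 17% + ¥3.21/kg.
Origin Talara is the FTA partner but E-578 is not on the preference list; base rate stands.
Duty = ¥150,122.54 × 17% + 2,591 × ¥3.21 = ¥33,837.94.
Line 3 (L-283, Talara, 3,306 pairs, ¥116,999.34):
Base rate for L-283 is ¥7.19/pair.
Origin Talara qualifies under the Karia–Talara agreement and L-283 is covered: preferential rate Free applies instead.
Duty = ¥116,999.34 × 0% = ¥0.00.
Line 4 (R-371, Talara, 3,599 kg, ¥131,759.39):
Base rate for R-371 is 19%.
Origin Talara is the FTA partner but R-371 is not on the preference list; base rate stands.
Duty = ¥131,759.39 × 19% = ¥25,034.28.
Total = ¥64,332.92 + ¥33,837.94 + ¥0.00 + ¥25,034.28 = ¥123,205.14.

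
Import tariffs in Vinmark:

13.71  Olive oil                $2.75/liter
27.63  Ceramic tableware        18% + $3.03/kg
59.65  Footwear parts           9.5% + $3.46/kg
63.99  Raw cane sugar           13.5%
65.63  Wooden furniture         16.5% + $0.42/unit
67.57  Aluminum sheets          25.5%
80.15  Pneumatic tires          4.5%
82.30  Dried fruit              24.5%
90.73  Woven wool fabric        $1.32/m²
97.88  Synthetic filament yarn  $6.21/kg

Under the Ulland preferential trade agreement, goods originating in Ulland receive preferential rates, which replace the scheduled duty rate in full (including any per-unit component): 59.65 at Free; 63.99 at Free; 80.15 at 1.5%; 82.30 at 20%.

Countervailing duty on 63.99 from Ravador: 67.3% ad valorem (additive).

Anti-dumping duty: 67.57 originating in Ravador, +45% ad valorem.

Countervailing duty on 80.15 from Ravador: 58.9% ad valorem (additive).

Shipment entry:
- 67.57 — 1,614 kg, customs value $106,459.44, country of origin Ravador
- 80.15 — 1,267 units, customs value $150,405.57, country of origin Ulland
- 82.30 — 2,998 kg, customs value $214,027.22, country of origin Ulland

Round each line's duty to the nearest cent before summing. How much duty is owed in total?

Line 1 (67.57, Ravador, 1,614 kg, $106,459.44):
Base rate for 67.57 is 25.5%.
Additional duty on 67.57 from Ravador: +45%. Applied ad valorem rate: 25.5% + 45% = 70.5%.
Duty = $106,459.44 × 70.5% = $75,053.91.
Line 2 (80.15, Ulland, 1,267 units, $150,405.57):
Base rate for 80.15 is 4.5%.
Origin Ulland qualifies under the Vinmark–Ulland agreement and 80.15 is covered: preferential rate 1.5% applies instead.
The additional-duty order on 80.15 targets Ravador, not Ulland; it does not apply.
Duty = $150,405.57 × 1.5% = $2,256.08.
Line 3 (82.30, Ulland, 2,998 kg, $214,027.22):
Base rate for 82.30 is 24.5%.
Origin Ulland qualifies under the Vinmark–Ulland agreement and 82.30 is covered: preferential rate 20% applies instead.
Duty = $214,027.22 × 20% = $42,805.44.
Total = $75,053.91 + $2,256.08 + $42,805.44 = $120,115.43.

$120,115.43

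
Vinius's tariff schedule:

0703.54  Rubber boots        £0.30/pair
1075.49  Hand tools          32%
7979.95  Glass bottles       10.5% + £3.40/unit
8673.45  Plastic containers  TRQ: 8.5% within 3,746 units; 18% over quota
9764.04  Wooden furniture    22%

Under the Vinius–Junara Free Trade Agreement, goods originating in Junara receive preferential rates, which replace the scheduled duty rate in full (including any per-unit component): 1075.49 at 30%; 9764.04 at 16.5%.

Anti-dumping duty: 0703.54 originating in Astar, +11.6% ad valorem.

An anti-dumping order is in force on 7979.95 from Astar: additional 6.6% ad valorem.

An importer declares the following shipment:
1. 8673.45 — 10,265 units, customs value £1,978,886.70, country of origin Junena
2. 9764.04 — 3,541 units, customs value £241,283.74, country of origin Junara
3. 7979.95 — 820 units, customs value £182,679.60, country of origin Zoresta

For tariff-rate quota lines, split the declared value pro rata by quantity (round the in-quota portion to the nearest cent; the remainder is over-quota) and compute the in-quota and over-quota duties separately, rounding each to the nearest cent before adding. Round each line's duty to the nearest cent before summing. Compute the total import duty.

Line 1 (8673.45, Junena, 10,265 units, £1,978,886.70):
Code 8673.45 is under a tariff-rate quota (threshold 3,746 units). In-quota: 3,746 units at 8.5%; over-quota: 6,519 units at 18%.
Pro-rata value split: in-quota = £1,978,886.70 × 3,746/10,265 = £722,153.88; over-quota = £1,978,886.70 − £722,153.88 = £1,256,732.82.
In-quota duty = £722,153.88 × 8.5% = £61,383.08. Over-quota duty = £1,256,732.82 × 18% = £226,211.91.
Line duty = £61,383.08 + £226,211.91 = £287,594.99.
Line 2 (9764.04, Junara, 3,541 units, £241,283.74):
Base rate for 9764.04 is 22%.
Origin Junara qualifies under the Vinius–Junara agreement and 9764.04 is covered: preferential rate 16.5% applies instead.
Duty = £241,283.74 × 16.5% = £39,811.82.
Line 3 (7979.95, Zoresta, 820 units, £182,679.60):
Base rate for 7979.95 is 10.5% + £3.40/unit.
The additional-duty order on 7979.95 targets Astar, not Zoresta; it does not apply.
Duty = £182,679.60 × 10.5% + 820 × £3.40 = £21,969.36.
Total = £287,594.99 + £39,811.82 + £21,969.36 = £349,376.17.

£349,376.17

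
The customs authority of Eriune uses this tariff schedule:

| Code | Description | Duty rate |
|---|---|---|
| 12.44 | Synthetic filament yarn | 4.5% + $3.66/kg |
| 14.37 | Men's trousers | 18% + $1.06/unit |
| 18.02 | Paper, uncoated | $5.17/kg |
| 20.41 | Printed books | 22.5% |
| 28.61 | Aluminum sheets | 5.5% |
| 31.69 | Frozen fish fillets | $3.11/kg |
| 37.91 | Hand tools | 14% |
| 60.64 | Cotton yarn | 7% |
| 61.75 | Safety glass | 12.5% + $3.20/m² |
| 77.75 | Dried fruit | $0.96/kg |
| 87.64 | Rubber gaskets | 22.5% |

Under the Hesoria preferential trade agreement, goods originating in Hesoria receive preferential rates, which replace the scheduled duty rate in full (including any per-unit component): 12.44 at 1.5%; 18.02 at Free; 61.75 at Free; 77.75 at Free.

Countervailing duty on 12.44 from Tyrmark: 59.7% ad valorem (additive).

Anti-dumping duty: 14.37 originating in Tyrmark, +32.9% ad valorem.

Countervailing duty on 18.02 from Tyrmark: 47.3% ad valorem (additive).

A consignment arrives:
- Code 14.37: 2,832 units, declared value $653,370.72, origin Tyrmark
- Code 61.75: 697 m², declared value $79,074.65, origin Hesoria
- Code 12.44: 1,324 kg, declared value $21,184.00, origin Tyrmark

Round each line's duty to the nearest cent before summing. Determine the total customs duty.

$354,013.59

Line 1 (14.37, Tyrmark, 2,832 units, $653,370.72):
Base rate for 14.37 is 18% + $1.06/unit.
Additional duty on 14.37 from Tyrmark: +32.9%. Applied ad valorem rate: 18% + 32.9% = 50.9%.
Duty = $653,370.72 × 50.9% + 2,832 × $1.06 = $335,567.62.
Line 2 (61.75, Hesoria, 697 m², $79,074.65):
Base rate for 61.75 is 12.5% + $3.20/m².
Origin Hesoria qualifies under the Eriune–Hesoria agreement and 61.75 is covered: preferential rate Free applies instead.
Duty = $79,074.65 × 0% = $0.00.
Line 3 (12.44, Tyrmark, 1,324 kg, $21,184.00):
Base rate for 12.44 is 4.5% + $3.66/kg.
12.44 has an FTA preferential rate, but origin Tyrmark is not Hesoria; base rate stands.
Additional duty on 12.44 from Tyrmark: +59.7%. Applied ad valorem rate: 4.5% + 59.7% = 64.2%.
Duty = $21,184.00 × 64.2% + 1,324 × $3.66 = $18,445.97.
Total = $335,567.62 + $0.00 + $18,445.97 = $354,013.59.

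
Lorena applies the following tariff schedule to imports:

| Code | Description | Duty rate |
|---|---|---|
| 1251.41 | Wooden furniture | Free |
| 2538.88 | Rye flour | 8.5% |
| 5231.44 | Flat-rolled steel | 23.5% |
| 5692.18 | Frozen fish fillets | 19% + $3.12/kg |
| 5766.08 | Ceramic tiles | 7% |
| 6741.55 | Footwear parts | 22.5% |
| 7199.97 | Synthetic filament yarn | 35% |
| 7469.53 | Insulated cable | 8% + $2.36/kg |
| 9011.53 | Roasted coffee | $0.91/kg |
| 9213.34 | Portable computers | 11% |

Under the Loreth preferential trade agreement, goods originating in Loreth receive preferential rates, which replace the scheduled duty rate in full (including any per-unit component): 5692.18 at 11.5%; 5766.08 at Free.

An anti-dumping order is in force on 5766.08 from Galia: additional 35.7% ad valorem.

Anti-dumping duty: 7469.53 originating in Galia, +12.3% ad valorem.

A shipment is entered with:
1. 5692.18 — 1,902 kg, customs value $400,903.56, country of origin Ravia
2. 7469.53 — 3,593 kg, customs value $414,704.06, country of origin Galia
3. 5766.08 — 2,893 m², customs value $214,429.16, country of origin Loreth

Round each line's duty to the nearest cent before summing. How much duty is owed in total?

Line 1 (5692.18, Ravia, 1,902 kg, $400,903.56):
Base rate for 5692.18 is 19% + $3.12/kg.
5692.18 has an FTA preferential rate, but origin Ravia is not Loreth; base rate stands.
Duty = $400,903.56 × 19% + 1,902 × $3.12 = $82,105.92.
Line 2 (7469.53, Galia, 3,593 kg, $414,704.06):
Base rate for 7469.53 is 8% + $2.36/kg.
Additional duty on 7469.53 from Galia: +12.3%. Applied ad valorem rate: 8% + 12.3% = 20.3%.
Duty = $414,704.06 × 20.3% + 3,593 × $2.36 = $92,664.40.
Line 3 (5766.08, Loreth, 2,893 m², $214,429.16):
Base rate for 5766.08 is 7%.
Origin Loreth qualifies under the Lorena–Loreth agreement and 5766.08 is covered: preferential rate Free applies instead.
The additional-duty order on 5766.08 targets Galia, not Loreth; it does not apply.
Duty = $214,429.16 × 0% = $0.00.
Total = $82,105.92 + $92,664.40 + $0.00 = $174,770.32.

$174,770.32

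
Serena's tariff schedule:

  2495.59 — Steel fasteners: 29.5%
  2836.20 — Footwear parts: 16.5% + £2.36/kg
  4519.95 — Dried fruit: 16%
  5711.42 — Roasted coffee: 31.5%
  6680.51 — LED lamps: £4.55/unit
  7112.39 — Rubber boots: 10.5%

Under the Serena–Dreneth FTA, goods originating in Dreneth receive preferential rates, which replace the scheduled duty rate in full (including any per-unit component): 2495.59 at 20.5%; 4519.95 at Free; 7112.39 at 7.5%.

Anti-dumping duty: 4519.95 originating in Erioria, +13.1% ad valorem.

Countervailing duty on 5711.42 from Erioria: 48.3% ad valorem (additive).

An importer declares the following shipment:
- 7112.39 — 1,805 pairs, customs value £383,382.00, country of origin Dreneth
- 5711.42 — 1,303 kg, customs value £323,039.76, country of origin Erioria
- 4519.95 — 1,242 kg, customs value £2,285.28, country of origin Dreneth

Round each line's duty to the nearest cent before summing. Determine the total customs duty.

£286,539.38

Line 1 (7112.39, Dreneth, 1,805 pairs, £383,382.00):
Base rate for 7112.39 is 10.5%.
Origin Dreneth qualifies under the Serena–Dreneth agreement and 7112.39 is covered: preferential rate 7.5% applies instead.
Duty = £383,382.00 × 7.5% = £28,753.65.
Line 2 (5711.42, Erioria, 1,303 kg, £323,039.76):
Base rate for 5711.42 is 31.5%.
Additional duty on 5711.42 from Erioria: +48.3%. Applied ad valorem rate: 31.5% + 48.3% = 79.8%.
Duty = £323,039.76 × 79.8% = £257,785.73.
Line 3 (4519.95, Dreneth, 1,242 kg, £2,285.28):
Base rate for 4519.95 is 16%.
Origin Dreneth qualifies under the Serena–Dreneth agreement and 4519.95 is covered: preferential rate Free applies instead.
The additional-duty order on 4519.95 targets Erioria, not Dreneth; it does not apply.
Duty = £2,285.28 × 0% = £0.00.
Total = £28,753.65 + £257,785.73 + £0.00 = £286,539.38.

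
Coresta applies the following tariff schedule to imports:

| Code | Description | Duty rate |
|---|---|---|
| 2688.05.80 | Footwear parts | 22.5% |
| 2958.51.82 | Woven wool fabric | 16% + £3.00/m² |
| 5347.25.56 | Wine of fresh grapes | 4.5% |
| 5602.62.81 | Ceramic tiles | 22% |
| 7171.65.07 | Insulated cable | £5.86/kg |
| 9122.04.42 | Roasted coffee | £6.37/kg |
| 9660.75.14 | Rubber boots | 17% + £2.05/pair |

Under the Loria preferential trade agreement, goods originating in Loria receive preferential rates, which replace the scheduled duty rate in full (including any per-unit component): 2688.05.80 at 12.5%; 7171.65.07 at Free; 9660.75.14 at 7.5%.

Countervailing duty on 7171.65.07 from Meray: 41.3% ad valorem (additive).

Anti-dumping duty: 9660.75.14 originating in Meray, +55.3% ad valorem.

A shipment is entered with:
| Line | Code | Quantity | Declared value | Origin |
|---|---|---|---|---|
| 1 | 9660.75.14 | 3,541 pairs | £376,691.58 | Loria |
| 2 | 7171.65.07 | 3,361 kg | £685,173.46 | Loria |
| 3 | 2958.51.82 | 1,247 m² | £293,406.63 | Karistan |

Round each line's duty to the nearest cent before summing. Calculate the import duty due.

Line 1 (9660.75.14, Loria, 3,541 pairs, £376,691.58):
Base rate for 9660.75.14 is 17% + £2.05/pair.
Origin Loria qualifies under the Coresta–Loria agreement and 9660.75.14 is covered: preferential rate 7.5% applies instead.
The additional-duty order on 9660.75.14 targets Meray, not Loria; it does not apply.
Duty = £376,691.58 × 7.5% = £28,251.87.
Line 2 (7171.65.07, Loria, 3,361 kg, £685,173.46):
Base rate for 7171.65.07 is £5.86/kg.
Origin Loria qualifies under the Coresta–Loria agreement and 7171.65.07 is covered: preferential rate Free applies instead.
The additional-duty order on 7171.65.07 targets Meray, not Loria; it does not apply.
Duty = £685,173.46 × 0% = £0.00.
Line 3 (2958.51.82, Karistan, 1,247 m², £293,406.63):
Base rate for 2958.51.82 is 16% + £3.00/m².
Duty = £293,406.63 × 16% + 1,247 × £3.00 = £50,686.06.
Total = £28,251.87 + £0.00 + £50,686.06 = £78,937.93.

£78,937.93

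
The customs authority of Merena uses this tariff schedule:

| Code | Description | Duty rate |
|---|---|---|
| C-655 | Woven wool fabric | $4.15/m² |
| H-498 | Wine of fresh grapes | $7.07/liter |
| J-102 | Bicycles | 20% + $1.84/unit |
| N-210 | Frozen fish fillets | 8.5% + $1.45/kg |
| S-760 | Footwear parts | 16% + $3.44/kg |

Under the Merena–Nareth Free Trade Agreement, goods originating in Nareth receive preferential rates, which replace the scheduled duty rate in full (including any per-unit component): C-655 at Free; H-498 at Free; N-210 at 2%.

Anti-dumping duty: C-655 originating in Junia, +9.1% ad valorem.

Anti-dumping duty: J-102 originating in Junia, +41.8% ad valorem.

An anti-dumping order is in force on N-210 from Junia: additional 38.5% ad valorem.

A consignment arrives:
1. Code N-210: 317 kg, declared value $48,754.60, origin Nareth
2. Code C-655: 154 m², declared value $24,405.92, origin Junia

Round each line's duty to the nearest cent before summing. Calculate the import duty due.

$3,835.13

Line 1 (N-210, Nareth, 317 kg, $48,754.60):
Base rate for N-210 is 8.5% + $1.45/kg.
Origin Nareth qualifies under the Merena–Nareth agreement and N-210 is covered: preferential rate 2% applies instead.
The additional-duty order on N-210 targets Junia, not Nareth; it does not apply.
Duty = $48,754.60 × 2% = $975.09.
Line 2 (C-655, Junia, 154 m², $24,405.92):
Base rate for C-655 is $4.15/m².
C-655 has an FTA preferential rate, but origin Junia is not Nareth; base rate stands.
Additional duty on C-655 from Junia: +9.1% ad valorem. Applied ad valorem rate = 9.1%.
Duty = $24,405.92 × 9.1% + 154 × $4.15 = $2,860.04.
Total = $975.09 + $2,860.04 = $3,835.13.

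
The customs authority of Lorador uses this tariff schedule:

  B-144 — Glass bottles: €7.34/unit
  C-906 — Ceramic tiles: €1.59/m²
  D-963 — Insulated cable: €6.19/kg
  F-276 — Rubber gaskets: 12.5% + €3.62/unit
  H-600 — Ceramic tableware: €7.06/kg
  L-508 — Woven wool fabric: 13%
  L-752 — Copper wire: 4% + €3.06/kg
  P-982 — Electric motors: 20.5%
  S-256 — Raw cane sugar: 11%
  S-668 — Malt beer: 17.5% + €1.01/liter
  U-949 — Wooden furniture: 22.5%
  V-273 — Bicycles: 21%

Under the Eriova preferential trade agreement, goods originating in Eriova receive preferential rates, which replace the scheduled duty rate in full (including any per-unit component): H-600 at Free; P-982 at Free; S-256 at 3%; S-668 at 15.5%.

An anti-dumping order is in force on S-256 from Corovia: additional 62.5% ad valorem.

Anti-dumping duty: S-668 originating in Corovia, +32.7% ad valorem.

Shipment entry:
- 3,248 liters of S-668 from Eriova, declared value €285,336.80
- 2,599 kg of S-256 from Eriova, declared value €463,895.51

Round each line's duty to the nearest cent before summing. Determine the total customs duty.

€58,144.07

Line 1 (S-668, Eriova, 3,248 liters, €285,336.80):
Base rate for S-668 is 17.5% + €1.01/liter.
Origin Eriova qualifies under the Lorador–Eriova agreement and S-668 is covered: preferential rate 15.5% applies instead.
The additional-duty order on S-668 targets Corovia, not Eriova; it does not apply.
Duty = €285,336.80 × 15.5% = €44,227.20.
Line 2 (S-256, Eriova, 2,599 kg, €463,895.51):
Base rate for S-256 is 11%.
Origin Eriova qualifies under the Lorador–Eriova agreement and S-256 is covered: preferential rate 3% applies instead.
The additional-duty order on S-256 targets Corovia, not Eriova; it does not apply.
Duty = €463,895.51 × 3% = €13,916.87.
Total = €44,227.20 + €13,916.87 = €58,144.07.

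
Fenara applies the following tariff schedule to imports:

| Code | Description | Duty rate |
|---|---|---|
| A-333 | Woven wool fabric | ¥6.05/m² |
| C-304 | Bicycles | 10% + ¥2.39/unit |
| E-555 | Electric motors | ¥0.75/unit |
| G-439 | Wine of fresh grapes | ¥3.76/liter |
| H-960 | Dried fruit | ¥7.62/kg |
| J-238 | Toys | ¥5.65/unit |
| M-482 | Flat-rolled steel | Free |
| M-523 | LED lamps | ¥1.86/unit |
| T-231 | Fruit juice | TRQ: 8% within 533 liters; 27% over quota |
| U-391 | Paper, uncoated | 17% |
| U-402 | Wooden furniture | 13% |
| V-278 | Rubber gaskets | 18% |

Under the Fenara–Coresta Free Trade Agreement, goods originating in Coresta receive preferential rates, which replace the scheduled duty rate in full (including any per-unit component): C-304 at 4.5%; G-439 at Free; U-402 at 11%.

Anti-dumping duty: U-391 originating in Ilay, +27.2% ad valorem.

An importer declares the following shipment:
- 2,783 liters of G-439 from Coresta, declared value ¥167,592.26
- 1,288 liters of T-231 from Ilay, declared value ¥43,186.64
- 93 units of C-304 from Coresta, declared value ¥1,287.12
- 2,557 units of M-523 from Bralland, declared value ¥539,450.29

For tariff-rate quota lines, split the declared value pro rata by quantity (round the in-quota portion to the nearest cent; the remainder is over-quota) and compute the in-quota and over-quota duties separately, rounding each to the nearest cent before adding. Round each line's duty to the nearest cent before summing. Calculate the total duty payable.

¥13,078.75

Line 1 (G-439, Coresta, 2,783 liters, ¥167,592.26):
Base rate for G-439 is ¥3.76/liter.
Origin Coresta qualifies under the Fenara–Coresta agreement and G-439 is covered: preferential rate Free applies instead.
Duty = ¥167,592.26 × 0% = ¥0.00.
Line 2 (T-231, Ilay, 1,288 liters, ¥43,186.64):
Code T-231 is under a tariff-rate quota (threshold 533 liters). In-quota: 533 liters at 8%; over-quota: 755 liters at 27%.
Pro-rata value split: in-quota = ¥43,186.64 × 533/1,288 = ¥17,871.49; over-quota = ¥43,186.64 − ¥17,871.49 = ¥25,315.15.
In-quota duty = ¥17,871.49 × 8% = ¥1,429.72. Over-quota duty = ¥25,315.15 × 27% = ¥6,835.09.
Line duty = ¥1,429.72 + ¥6,835.09 = ¥8,264.81.
Line 3 (C-304, Coresta, 93 units, ¥1,287.12):
Base rate for C-304 is 10% + ¥2.39/unit.
Origin Coresta qualifies under the Fenara–Coresta agreement and C-304 is covered: preferential rate 4.5% applies instead.
Duty = ¥1,287.12 × 4.5% = ¥57.92.
Line 4 (M-523, Bralland, 2,557 units, ¥539,450.29):
Base rate for M-523 is ¥1.86/unit.
Duty = 2,557 × ¥1.86 = ¥4,756.02.
Total = ¥0.00 + ¥8,264.81 + ¥57.92 + ¥4,756.02 = ¥13,078.75.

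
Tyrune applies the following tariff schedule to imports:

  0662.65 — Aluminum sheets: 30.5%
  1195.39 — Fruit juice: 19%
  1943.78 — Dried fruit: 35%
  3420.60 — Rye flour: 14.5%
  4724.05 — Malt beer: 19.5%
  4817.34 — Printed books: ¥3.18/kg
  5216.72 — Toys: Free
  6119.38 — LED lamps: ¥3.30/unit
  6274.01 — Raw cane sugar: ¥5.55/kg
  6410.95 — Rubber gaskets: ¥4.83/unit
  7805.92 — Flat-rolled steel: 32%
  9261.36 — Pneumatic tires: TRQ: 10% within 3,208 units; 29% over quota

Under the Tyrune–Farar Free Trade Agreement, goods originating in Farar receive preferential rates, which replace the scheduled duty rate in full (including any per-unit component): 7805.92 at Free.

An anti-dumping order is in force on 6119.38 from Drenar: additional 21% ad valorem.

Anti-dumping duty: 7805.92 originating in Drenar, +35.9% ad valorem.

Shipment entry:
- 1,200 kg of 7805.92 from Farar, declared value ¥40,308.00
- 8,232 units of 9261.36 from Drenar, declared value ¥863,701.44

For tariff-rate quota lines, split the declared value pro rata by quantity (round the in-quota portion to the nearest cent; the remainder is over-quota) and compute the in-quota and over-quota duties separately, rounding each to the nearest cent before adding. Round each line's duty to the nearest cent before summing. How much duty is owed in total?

Line 1 (7805.92, Farar, 1,200 kg, ¥40,308.00):
Base rate for 7805.92 is 32%.
Origin Farar qualifies under the Tyrune–Farar agreement and 7805.92 is covered: preferential rate Free applies instead.
The additional-duty order on 7805.92 targets Drenar, not Farar; it does not apply.
Duty = ¥40,308.00 × 0% = ¥0.00.
Line 2 (9261.36, Drenar, 8,232 units, ¥863,701.44):
Code 9261.36 is under a tariff-rate quota (threshold 3,208 units). In-quota: 3,208 units at 10%; over-quota: 5,024 units at 29%.
Pro-rata value split: in-quota = ¥863,701.44 × 3,208/8,232 = ¥336,583.36; over-quota = ¥863,701.44 − ¥336,583.36 = ¥527,118.08.
In-quota duty = ¥336,583.36 × 10% = ¥33,658.34. Over-quota duty = ¥527,118.08 × 29% = ¥152,864.24.
Line duty = ¥33,658.34 + ¥152,864.24 = ¥186,522.58.
Total = ¥0.00 + ¥186,522.58 = ¥186,522.58.

¥186,522.58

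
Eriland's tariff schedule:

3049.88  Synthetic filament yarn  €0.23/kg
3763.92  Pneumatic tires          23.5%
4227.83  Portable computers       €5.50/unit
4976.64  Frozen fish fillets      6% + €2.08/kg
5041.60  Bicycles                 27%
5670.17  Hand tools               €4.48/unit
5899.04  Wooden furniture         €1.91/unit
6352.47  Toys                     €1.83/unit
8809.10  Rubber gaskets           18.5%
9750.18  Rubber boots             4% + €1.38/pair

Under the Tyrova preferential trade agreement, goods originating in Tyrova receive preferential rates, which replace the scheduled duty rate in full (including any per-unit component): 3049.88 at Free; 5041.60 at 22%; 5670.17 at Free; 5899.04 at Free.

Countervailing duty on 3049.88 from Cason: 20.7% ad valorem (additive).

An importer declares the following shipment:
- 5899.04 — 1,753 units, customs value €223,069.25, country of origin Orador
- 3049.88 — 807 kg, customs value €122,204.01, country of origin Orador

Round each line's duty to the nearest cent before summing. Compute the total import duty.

Line 1 (5899.04, Orador, 1,753 units, €223,069.25):
Base rate for 5899.04 is €1.91/unit.
5899.04 has an FTA preferential rate, but origin Orador is not Tyrova; base rate stands.
Duty = 1,753 × €1.91 = €3,348.23.
Line 2 (3049.88, Orador, 807 kg, €122,204.01):
Base rate for 3049.88 is €0.23/kg.
3049.88 has an FTA preferential rate, but origin Orador is not Tyrova; base rate stands.
The additional-duty order on 3049.88 targets Cason, not Orador; it does not apply.
Duty = 807 × €0.23 = €185.61.
Total = €3,348.23 + €185.61 = €3,533.84.

€3,533.84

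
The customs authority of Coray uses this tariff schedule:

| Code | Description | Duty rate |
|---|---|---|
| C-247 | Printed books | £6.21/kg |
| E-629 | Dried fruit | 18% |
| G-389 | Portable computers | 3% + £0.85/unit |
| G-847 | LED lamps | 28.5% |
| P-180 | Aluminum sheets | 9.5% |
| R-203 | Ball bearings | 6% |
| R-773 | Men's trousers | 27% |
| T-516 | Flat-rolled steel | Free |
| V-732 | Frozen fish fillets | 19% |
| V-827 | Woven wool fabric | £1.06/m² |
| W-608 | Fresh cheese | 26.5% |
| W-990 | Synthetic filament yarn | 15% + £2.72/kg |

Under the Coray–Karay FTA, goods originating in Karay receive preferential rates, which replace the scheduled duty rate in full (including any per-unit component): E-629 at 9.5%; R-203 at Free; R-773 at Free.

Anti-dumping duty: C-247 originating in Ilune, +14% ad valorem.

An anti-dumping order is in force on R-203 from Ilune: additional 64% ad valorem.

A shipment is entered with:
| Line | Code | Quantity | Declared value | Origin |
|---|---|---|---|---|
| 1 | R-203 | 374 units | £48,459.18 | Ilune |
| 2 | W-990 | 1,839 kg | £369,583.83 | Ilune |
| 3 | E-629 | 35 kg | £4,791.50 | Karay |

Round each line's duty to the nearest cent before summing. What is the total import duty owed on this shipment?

Line 1 (R-203, Ilune, 374 units, £48,459.18):
Base rate for R-203 is 6%.
R-203 has an FTA preferential rate, but origin Ilune is not Karay; base rate stands.
Additional duty on R-203 from Ilune: +64%. Applied ad valorem rate: 6% + 64% = 70%.
Duty = £48,459.18 × 70% = £33,921.43.
Line 2 (W-990, Ilune, 1,839 kg, £369,583.83):
Base rate for W-990 is 15% + £2.72/kg.
Duty = £369,583.83 × 15% + 1,839 × £2.72 = £60,439.65.
Line 3 (E-629, Karay, 35 kg, £4,791.50):
Base rate for E-629 is 18%.
Origin Karay qualifies under the Coray–Karay agreement and E-629 is covered: preferential rate 9.5% applies instead.
Duty = £4,791.50 × 9.5% = £455.19.
Total = £33,921.43 + £60,439.65 + £455.19 = £94,816.27.

£94,816.27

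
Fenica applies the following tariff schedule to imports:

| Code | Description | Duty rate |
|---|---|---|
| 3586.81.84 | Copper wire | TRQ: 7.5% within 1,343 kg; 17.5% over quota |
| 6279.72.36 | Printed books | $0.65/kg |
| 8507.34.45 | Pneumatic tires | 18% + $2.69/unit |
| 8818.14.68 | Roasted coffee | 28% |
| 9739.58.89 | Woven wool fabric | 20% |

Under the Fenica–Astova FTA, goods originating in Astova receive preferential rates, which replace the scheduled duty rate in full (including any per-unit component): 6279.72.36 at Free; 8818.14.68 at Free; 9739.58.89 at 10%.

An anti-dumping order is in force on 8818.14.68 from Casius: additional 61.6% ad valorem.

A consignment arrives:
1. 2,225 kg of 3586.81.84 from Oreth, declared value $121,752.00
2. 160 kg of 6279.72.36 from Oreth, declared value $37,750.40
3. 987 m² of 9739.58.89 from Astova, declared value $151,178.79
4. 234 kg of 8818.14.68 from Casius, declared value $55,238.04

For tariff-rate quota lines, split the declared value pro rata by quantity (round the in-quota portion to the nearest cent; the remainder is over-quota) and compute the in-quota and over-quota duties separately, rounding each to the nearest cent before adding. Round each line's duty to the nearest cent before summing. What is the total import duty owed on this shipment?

Line 1 (3586.81.84, Oreth, 2,225 kg, $121,752.00):
Code 3586.81.84 is under a tariff-rate quota (threshold 1,343 kg). In-quota: 1,343 kg at 7.5%; over-quota: 882 kg at 17.5%.
Pro-rata value split: in-quota = $121,752.00 × 1,343/2,225 = $73,488.96; over-quota = $121,752.00 − $73,488.96 = $48,263.04.
In-quota duty = $73,488.96 × 7.5% = $5,511.67. Over-quota duty = $48,263.04 × 17.5% = $8,446.03.
Line duty = $5,511.67 + $8,446.03 = $13,957.70.
Line 2 (6279.72.36, Oreth, 160 kg, $37,750.40):
Base rate for 6279.72.36 is $0.65/kg.
6279.72.36 has an FTA preferential rate, but origin Oreth is not Astova; base rate stands.
Duty = 160 × $0.65 = $104.00.
Line 3 (9739.58.89, Astova, 987 m², $151,178.79):
Base rate for 9739.58.89 is 20%.
Origin Astova qualifies under the Fenica–Astova agreement and 9739.58.89 is covered: preferential rate 10% applies instead.
Duty = $151,178.79 × 10% = $15,117.88.
Line 4 (8818.14.68, Casius, 234 kg, $55,238.04):
Base rate for 8818.14.68 is 28%.
8818.14.68 has an FTA preferential rate, but origin Casius is not Astova; base rate stands.
Additional duty on 8818.14.68 from Casius: +61.6%. Applied ad valorem rate: 28% + 61.6% = 89.6%.
Duty = $55,238.04 × 89.6% = $49,493.28.
Total = $13,957.70 + $104.00 + $15,117.88 + $49,493.28 = $78,672.86.

$78,672.86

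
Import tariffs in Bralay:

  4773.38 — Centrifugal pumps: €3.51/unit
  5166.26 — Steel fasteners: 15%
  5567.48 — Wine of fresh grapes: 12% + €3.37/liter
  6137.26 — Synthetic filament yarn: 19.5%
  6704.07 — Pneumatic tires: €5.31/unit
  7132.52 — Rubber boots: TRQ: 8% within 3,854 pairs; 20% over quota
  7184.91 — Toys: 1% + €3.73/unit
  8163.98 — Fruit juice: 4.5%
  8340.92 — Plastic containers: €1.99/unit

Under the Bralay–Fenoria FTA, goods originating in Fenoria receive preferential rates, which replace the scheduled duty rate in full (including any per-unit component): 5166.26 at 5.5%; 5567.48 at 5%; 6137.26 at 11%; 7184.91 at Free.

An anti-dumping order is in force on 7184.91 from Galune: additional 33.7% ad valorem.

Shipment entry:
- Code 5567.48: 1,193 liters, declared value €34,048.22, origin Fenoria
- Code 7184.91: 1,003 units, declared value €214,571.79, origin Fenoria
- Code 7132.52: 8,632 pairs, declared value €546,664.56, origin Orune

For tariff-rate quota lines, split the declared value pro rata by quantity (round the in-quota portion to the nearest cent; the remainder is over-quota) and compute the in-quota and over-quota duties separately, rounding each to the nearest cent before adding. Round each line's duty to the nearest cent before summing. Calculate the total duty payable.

€81,746.47

Line 1 (5567.48, Fenoria, 1,193 liters, €34,048.22):
Base rate for 5567.48 is 12% + €3.37/liter.
Origin Fenoria qualifies under the Bralay–Fenoria agreement and 5567.48 is covered: preferential rate 5% applies instead.
Duty = €34,048.22 × 5% = €1,702.41.
Line 2 (7184.91, Fenoria, 1,003 units, €214,571.79):
Base rate for 7184.91 is 1% + €3.73/unit.
Origin Fenoria qualifies under the Bralay–Fenoria agreement and 7184.91 is covered: preferential rate Free applies instead.
The additional-duty order on 7184.91 targets Galune, not Fenoria; it does not apply.
Duty = €214,571.79 × 0% = €0.00.
Line 3 (7132.52, Orune, 8,632 pairs, €546,664.56):
Code 7132.52 is under a tariff-rate quota (threshold 3,854 pairs). In-quota: 3,854 pairs at 8%; over-quota: 4,778 pairs at 20%.
Pro-rata value split: in-quota = €546,664.56 × 3,854/8,632 = €244,073.82; over-quota = €546,664.56 − €244,073.82 = €302,590.74.
In-quota duty = €244,073.82 × 8% = €19,525.91. Over-quota duty = €302,590.74 × 20% = €60,518.15.
Line duty = €19,525.91 + €60,518.15 = €80,044.06.
Total = €1,702.41 + €0.00 + €80,044.06 = €81,746.47.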